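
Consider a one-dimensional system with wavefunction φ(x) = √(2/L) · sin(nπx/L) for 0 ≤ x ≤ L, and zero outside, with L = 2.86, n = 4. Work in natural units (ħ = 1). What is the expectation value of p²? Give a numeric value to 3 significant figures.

p² φ = −ħ² d²φ/dx²; ⟨p²⟩ = −ħ² ∫ φ*·φ'' dx.
d/dx sin(nπx/L) = (nπ/L)·cos(nπx/L) and d²/dx² sin(nπx/L) = −(nπ/L)²·sin(nπx/L); on 0 ≤ x ≤ L, ∫sin²(nπx/L) dx = L/2 and ∫sin(nπx/L)·cos(nπx/L) dx = 0.
⟨p²⟩ = 19.306.

19.3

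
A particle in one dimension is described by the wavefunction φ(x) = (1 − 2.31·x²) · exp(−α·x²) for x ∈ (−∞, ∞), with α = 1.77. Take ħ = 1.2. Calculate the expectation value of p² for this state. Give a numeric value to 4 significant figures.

p² φ = −ħ² d²φ/dx²; ⟨p²⟩ = −ħ² ∫ φ*·φ'' dx / ∫|φ|² dx.
Expand each integrand as polynomial × e^(−2αx²) and use ∫x^(2j)·e^(−2αx²) dx = (2j−1)!!/(4α)^j · √(π/(2α)), odd powers → 0; here √(π/(2α)) = 0.94205. Differentiate with the product rule, d/dx e^(−αx²) = −2αx·e^(−αx²).
State is unnormalized: ∫|φ|² dx = 0.62817, and ∫φ*·(−ħ² φ'') dx = 5.7571, so ⟨p²⟩ = 5.7571 / 0.62817.
⟨p²⟩ = 9.1649.

9.165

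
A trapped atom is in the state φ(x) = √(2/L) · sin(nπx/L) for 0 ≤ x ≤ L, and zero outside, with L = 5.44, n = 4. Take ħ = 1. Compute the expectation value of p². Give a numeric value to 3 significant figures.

p² φ = −ħ² d²φ/dx²; ⟨p²⟩ = −ħ² ∫ φ*·φ'' dx.
d/dx sin(nπx/L) = (nπ/L)·cos(nπx/L) and d²/dx² sin(nπx/L) = −(nπ/L)²·sin(nπx/L); on 0 ≤ x ≤ L, ∫sin²(nπx/L) dx = L/2 and ∫sin(nπx/L)·cos(nπx/L) dx = 0.
⟨p²⟩ = 5.3361.

5.34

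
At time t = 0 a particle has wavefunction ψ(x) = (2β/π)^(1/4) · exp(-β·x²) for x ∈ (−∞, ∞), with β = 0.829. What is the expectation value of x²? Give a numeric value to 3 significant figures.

0.302

⟨x²⟩ = ∫ x²·|ψ|² dx (integrals over the domain).
Gaussian moments: ∫x^(2j)·e^(−2βx²) dx = (2j−1)!!/(4β)^j · √(π/(2β)), odd powers integrate to 0; here √(π/(2β)) = 1.3765.
⟨x²⟩ = 0.30157.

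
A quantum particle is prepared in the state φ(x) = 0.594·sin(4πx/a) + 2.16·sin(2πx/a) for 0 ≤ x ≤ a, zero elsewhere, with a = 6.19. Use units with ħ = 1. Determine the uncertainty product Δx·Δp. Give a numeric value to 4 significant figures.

Δx = √(⟨x²⟩−⟨x⟩²), Δp = √(⟨p²⟩−⟨p⟩²).
On 0 ≤ x ≤ a (j ≠ l): ∫sin²(jπx/a) dx = a/2, ∫sin(jπx/a)·sin(lπx/a) dx = 0; diagonal moments ∫x·sin²(jπx/a) dx = a²/4, ∫x²·sin²(jπx/a) dx = a³·(1/6 − 1/(4j²π²)); cross terms ∫x·sin(jπx/a)·sin(lπx/a) dx = 0 for j + l even and −4jla²/(π²(j² − l²)²) for j + l odd, ∫x²·sin(jπx/a)·sin(lπx/a) dx = (−1)^(j+l)·4jla³/(π²(j² − l²)²); higher powers the same way via product-to-sum and parts. d²/dx² sin(jπx/a) = −(jπ/a)²·sin(jπx/a); on 0 ≤ x ≤ a, ∫sin²(jπx/a) dx = a/2 and ∫sin(jπx/a)·sin(lπx/a) dx = 0 for j ≠ l, so only diagonal terms survive in ∫|φ|² and ∫φ·φ″; ∫φ·φ′ dx = [φ²/2] between the walls = 0.
Normalization: ∫|φ|² dx = 15.532.
⟨x⟩ = 3.0950, ⟨x²⟩ = 13.195 ⇒ Δx = 1.9015.
⟨p⟩ = 0.0000, ⟨p²⟩ = 1.2477 ⇒ Δp = 1.1170.
Δx·Δp = 2.1239.

2.124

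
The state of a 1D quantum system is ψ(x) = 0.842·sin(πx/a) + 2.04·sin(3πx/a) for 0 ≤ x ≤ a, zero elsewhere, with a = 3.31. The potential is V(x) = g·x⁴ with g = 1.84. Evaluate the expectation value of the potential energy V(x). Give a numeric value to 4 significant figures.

48.91

⟨V⟩ = ∫ V(x)·|ψ|² dx / ∫|ψ|² dx.
On 0 ≤ x ≤ a (j ≠ l): ∫sin²(jπx/a) dx = a/2, ∫sin(jπx/a)·sin(lπx/a) dx = 0; diagonal moments ∫x·sin²(jπx/a) dx = a²/4, ∫x²·sin²(jπx/a) dx = a³·(1/6 − 1/(4j²π²)); cross terms ∫x·sin(jπx/a)·sin(lπx/a) dx = 0 for j + l even and −4jla²/(π²(j² − l²)²) for j + l odd, ∫x²·sin(jπx/a)·sin(lπx/a) dx = (−1)^(j+l)·4jla³/(π²(j² − l²)²); higher powers the same way via product-to-sum and parts.
State is unnormalized: ∫|ψ|² dx = 8.0608, and ∫ψ*·V(x)·ψ dx = 394.26, so ⟨V⟩ = 394.26 / 8.0608.
⟨V⟩ = 48.911.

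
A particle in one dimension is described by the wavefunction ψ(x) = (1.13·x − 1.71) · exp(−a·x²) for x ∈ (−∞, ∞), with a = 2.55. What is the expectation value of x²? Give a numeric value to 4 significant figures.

0.1061

⟨x²⟩ = ∫ x²·|ψ|² dx / ∫|ψ|² dx (integrals over the domain).
Expand each integrand as polynomial × e^(−2ax²) and use ∫x^(2j)·e^(−2ax²) dx = (2j−1)!!/(4a)^j · √(π/(2a)), odd powers → 0; here √(π/(2a)) = 0.78486.
State is unnormalized: ∫|ψ|² dx = 2.3932, and ∫ψ*·x²·ψ dx = 0.25390, so ⟨x²⟩ = 0.25390 / 2.3932.
⟨x²⟩ = 0.10609.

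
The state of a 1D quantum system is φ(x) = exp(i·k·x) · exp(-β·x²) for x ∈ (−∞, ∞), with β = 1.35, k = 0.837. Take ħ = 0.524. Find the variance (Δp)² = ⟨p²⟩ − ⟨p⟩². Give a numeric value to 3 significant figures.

0.371

Compute ⟨p⟩ and ⟨p²⟩ separately; (Δp)² = ⟨p²⟩ − ⟨p⟩².
Gaussian moments: ∫x^(2j)·e^(−2βx²) dx = (2j−1)!!/(4β)^j · √(π/(2β)), odd powers integrate to 0; here √(π/(2β)) = 1.0787. Derivatives: φ′ = (ik − 2βx)·φ, φ″ = ((ik − 2βx)² − 2β)·φ; the odd-in-x pieces drop out.
Normalization: ∫|φ|² dx = 1.0787.
⟨p⟩ = 0.43859 and ⟨p²⟩ = 0.56304.
(Δp)² = 0.56304 − (0.43859)² = 0.37068.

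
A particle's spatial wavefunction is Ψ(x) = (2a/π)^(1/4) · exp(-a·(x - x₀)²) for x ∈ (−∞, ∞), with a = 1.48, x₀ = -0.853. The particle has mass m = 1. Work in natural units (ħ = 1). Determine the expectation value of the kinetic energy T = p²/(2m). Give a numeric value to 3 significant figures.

0.740

T = −(ħ²/2m) d²/dx², so ⟨T⟩ = −(ħ²/2m) ∫ Ψ*·Ψ'' dx; with m = 1.
Gaussian moments (u = x − x₀): ∫u^(2j)·e^(−2au²) du = (2j−1)!!/(4a)^j · √(π/(2a)), odd powers integrate to 0; here √(π/(2a)) = 1.0302. Derivatives: d/dx e^(−au²) = −2au·e^(−au²), d²/dx² e^(−au²) = (4a²u² − 2a)·e^(−au²).
⟨T⟩ = 0.74000.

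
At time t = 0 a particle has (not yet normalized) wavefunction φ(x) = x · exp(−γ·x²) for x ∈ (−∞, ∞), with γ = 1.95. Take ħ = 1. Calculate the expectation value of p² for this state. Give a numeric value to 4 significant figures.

p² φ = −ħ² d²φ/dx²; ⟨p²⟩ = −ħ² ∫ φ*·φ'' dx / ∫|φ|² dx.
Expand each integrand as polynomial × e^(−2γx²) and use ∫x^(2j)·e^(−2γx²) dx = (2j−1)!!/(4γ)^j · √(π/(2γ)), odd powers → 0; here √(π/(2γ)) = 0.89752. Differentiate with the product rule, d/dx e^(−γx²) = −2γx·e^(−γx²).
State is unnormalized: ∫|φ|² dx = 0.11507, and ∫φ*·(−ħ² φ'') dx = 0.67314, so ⟨p²⟩ = 0.67314 / 0.11507.
⟨p²⟩ = 5.8500.

5.850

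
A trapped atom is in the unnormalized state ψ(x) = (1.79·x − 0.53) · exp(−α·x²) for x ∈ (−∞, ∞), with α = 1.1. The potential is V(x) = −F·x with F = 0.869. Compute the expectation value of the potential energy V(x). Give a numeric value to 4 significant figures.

0.3714

⟨V⟩ = ∫ V(x)·|ψ|² dx / ∫|ψ|² dx.
Expand each integrand as polynomial × e^(−2αx²) and use ∫x^(2j)·e^(−2αx²) dx = (2j−1)!!/(4α)^j · √(π/(2α)), odd powers → 0; here √(π/(2α)) = 1.1950.
State is unnormalized: ∫|ψ|² dx = 1.2059, and ∫ψ*·V(x)·ψ dx = 0.44781, so ⟨V⟩ = 0.44781 / 1.2059.
⟨V⟩ = 0.37136.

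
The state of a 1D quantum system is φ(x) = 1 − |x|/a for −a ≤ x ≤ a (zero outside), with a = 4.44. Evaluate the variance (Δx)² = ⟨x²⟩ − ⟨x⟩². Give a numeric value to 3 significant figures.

1.97

Compute ⟨x⟩ and ⟨x²⟩ separately, then (Δx)² = ⟨x²⟩ − ⟨x⟩².
φ is even, so ∫ over [−a, a] = 2∫₀ᵃ with φ = 1 − x/a there: ∫₀ᵃ (1 − x/a)² dx = a/3, ∫₀ᵃ x²(1 − x/a)² dx = a³/30, ∫₀ᵃ x⁴(1 − x/a)² dx = a⁵/105.
Normalization: ∫|φ|² dx = 2.9600.
⟨x⟩ = 0.0000 and ⟨x²⟩ = 1.9714.
(Δx)² = 1.9714 − (0.0000)² = 1.9714.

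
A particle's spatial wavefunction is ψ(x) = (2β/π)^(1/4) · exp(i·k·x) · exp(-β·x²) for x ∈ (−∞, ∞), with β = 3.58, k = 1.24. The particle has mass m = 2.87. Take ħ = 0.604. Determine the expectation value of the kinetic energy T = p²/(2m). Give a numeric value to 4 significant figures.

0.3253

T = −(ħ²/2m) d²/dx², so ⟨T⟩ = −(ħ²/2m) ∫ ψ*·ψ'' dx; with m = 2.87.
Gaussian moments: ∫x^(2j)·e^(−2βx²) dx = (2j−1)!!/(4β)^j · √(π/(2β)), odd powers integrate to 0; here √(π/(2β)) = 0.66240. Derivatives: ψ′ = (ik − 2βx)·ψ, ψ″ = ((ik − 2βx)² − 2β)·ψ; the odd-in-x pieces drop out.
⟨T⟩ = 0.32526.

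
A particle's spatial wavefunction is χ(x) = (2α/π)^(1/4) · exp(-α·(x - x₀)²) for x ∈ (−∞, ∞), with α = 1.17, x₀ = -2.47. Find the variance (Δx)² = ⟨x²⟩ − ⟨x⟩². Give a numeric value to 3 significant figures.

Compute ⟨x⟩ and ⟨x²⟩ separately, then (Δx)² = ⟨x²⟩ − ⟨x⟩².
Gaussian moments (u = x − x₀): ∫u^(2j)·e^(−2αu²) du = (2j−1)!!/(4α)^j · √(π/(2α)), odd powers integrate to 0; here √(π/(2α)) = 1.1587.
⟨x⟩ = -2.4700 and ⟨x²⟩ = 6.3146.
(Δx)² = 6.3146 − (-2.4700)² = 0.21368.

0.214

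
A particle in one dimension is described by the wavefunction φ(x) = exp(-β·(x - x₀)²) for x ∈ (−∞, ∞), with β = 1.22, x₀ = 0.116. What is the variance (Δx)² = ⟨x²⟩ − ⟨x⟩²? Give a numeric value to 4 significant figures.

0.2049

Compute ⟨x⟩ and ⟨x²⟩ separately, then (Δx)² = ⟨x²⟩ − ⟨x⟩².
Gaussian moments (u = x − x₀): ∫u^(2j)·e^(−2βu²) du = (2j−1)!!/(4β)^j · √(π/(2β)), odd powers integrate to 0; here √(π/(2β)) = 1.1347.
Normalization: ∫|φ|² dx = 1.1347.
⟨x⟩ = 0.11600 and ⟨x²⟩ = 0.21837.
(Δx)² = 0.21837 − (0.11600)² = 0.20492.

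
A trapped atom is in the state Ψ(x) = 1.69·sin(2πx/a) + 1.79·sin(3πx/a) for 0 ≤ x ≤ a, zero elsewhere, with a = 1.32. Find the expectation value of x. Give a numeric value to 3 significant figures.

⟨x⟩ = ∫ x·|Ψ|² dx / ∫|Ψ|² dx (integrals over the domain).
On 0 ≤ x ≤ a (j ≠ l): ∫sin²(jπx/a) dx = a/2, ∫sin(jπx/a)·sin(lπx/a) dx = 0; diagonal moments ∫x·sin²(jπx/a) dx = a²/4, ∫x²·sin²(jπx/a) dx = a³·(1/6 − 1/(4j²π²)); cross terms ∫x·sin(jπx/a)·sin(lπx/a) dx = 0 for j + l even and −4jla²/(π²(j² − l²)²) for j + l odd, ∫x²·sin(jπx/a)·sin(lπx/a) dx = (−1)^(j+l)·4jla³/(π²(j² − l²)²); higher powers the same way via product-to-sum and parts.
State is unnormalized: ∫|Ψ|² dx = 3.9997, and ∫Ψ*·x·Ψ dx = 1.6144, so ⟨x⟩ = 1.6144 / 3.9997.
⟨x⟩ = 0.40364.

0.404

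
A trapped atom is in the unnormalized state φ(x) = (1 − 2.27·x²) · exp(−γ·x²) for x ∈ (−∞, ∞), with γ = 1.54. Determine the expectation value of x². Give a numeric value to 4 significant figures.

⟨x²⟩ = ∫ x²·|φ|² dx / ∫|φ|² dx (integrals over the domain).
Expand each integrand as polynomial × e^(−2γx²) and use ∫x^(2j)·e^(−2γx²) dx = (2j−1)!!/(4γ)^j · √(π/(2γ)), odd powers → 0; here √(π/(2γ)) = 1.0099.
State is unnormalized: ∫|φ|² dx = 0.67705, and ∫φ*·x²·φ dx = 0.13541, so ⟨x²⟩ = 0.13541 / 0.67705.
⟨x²⟩ = 0.20000.

0.2000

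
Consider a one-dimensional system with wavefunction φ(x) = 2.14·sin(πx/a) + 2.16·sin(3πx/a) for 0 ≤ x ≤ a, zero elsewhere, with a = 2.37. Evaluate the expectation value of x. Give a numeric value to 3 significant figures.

⟨x⟩ = ∫ x·|φ|² dx / ∫|φ|² dx (integrals over the domain).
On 0 ≤ x ≤ a (j ≠ l): ∫sin²(jπx/a) dx = a/2, ∫sin(jπx/a)·sin(lπx/a) dx = 0; diagonal moments ∫x·sin²(jπx/a) dx = a²/4, ∫x²·sin²(jπx/a) dx = a³·(1/6 − 1/(4j²π²)); cross terms ∫x·sin(jπx/a)·sin(lπx/a) dx = 0 for j + l even and −4jla²/(π²(j² − l²)²) for j + l odd, ∫x²·sin(jπx/a)·sin(lπx/a) dx = (−1)^(j+l)·4jla³/(π²(j² − l²)²); higher powers the same way via product-to-sum and parts.
State is unnormalized: ∫|φ|² dx = 10.956, and ∫φ*·x·φ dx = 12.982, so ⟨x⟩ = 12.982 / 10.956.
⟨x⟩ = 1.1850.

1.19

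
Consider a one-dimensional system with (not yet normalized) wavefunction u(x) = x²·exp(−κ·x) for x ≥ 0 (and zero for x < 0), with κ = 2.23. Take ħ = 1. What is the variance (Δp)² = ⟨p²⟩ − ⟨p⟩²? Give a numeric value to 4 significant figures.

1.658

Compute ⟨p⟩ and ⟨p²⟩ separately; (Δp)² = ⟨p²⟩ − ⟨p⟩².
Differentiate x²·exp(−κ·x) with the product rule; every integrand then reduces to terms xʲ·e^(−2κx) on [0, ∞), with ∫₀^∞ xʲ·e^(−2κx) dx = j!/(2κ)^(j+1).
Normalization: ∫|u|² dx = 0.013600.
⟨p⟩ = 0.0000 and ⟨p²⟩ = 1.6576.
(Δp)² = 1.6576 − (0.0000)² = 1.6576.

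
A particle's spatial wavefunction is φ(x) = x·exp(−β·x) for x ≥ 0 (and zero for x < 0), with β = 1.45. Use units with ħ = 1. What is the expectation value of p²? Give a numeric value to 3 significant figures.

p² φ = −ħ² d²φ/dx²; ⟨p²⟩ = −ħ² ∫ φ*·φ'' dx / ∫|φ|² dx.
Differentiate x·exp(−β·x) with the product rule; every integrand then reduces to terms xʲ·e^(−2βx) on [0, ∞), with ∫₀^∞ xʲ·e^(−2βx) dx = j!/(2β)^(j+1).
State is unnormalized: ∫|φ|² dx = 0.082004, and ∫φ*·(−ħ² φ'') dx = 0.17241, so ⟨p²⟩ = 0.17241 / 0.082004.
⟨p²⟩ = 2.1025.

2.10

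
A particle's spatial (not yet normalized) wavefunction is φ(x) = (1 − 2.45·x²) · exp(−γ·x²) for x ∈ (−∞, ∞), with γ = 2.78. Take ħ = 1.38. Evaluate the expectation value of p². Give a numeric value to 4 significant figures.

p² φ = −ħ² d²φ/dx²; ⟨p²⟩ = −ħ² ∫ φ*·φ'' dx / ∫|φ|² dx.
Expand each integrand as polynomial × e^(−2γx²) and use ∫x^(2j)·e^(−2γx²) dx = (2j−1)!!/(4γ)^j · √(π/(2γ)), odd powers → 0; here √(π/(2γ)) = 0.75169. Differentiate with the product rule, d/dx e^(−γx²) = −2γx·e^(−γx²).
State is unnormalized: ∫|φ|² dx = 0.52993, and ∫φ*·(−ħ² φ'') dx = 7.0855, so ⟨p²⟩ = 7.0855 / 0.52993.
⟨p²⟩ = 13.371.

13.37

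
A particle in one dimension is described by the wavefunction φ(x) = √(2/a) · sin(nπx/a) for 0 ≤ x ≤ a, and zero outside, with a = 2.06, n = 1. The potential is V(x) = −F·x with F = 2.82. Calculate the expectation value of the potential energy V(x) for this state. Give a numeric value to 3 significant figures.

-2.90

⟨V⟩ = ∫ V(x)·|φ|² dx.
With sin²θ = (1 − cos2θ)/2 on 0 ≤ x ≤ a: ∫sin²(nπx/a) dx = a/2, ∫x·sin²(nπx/a) dx = a²/4, ∫x²·sin²(nπx/a) dx = a³·(1/6 − 1/(4n²π²)); higher powers xᵏ the same way, integrating xᵏ·cos(2nπx/a) by parts.
⟨V⟩ = -2.9046.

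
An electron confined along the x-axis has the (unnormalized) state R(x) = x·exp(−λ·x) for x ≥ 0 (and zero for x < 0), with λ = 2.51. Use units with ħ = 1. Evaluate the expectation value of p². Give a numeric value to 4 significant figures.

6.300

p² R = −ħ² d²R/dx²; ⟨p²⟩ = −ħ² ∫ R*·R'' dx / ∫|R|² dx.
Differentiate x·exp(−λ·x) with the product rule; every integrand then reduces to terms xʲ·e^(−2λx) on [0, ∞), with ∫₀^∞ xʲ·e^(−2λx) dx = j!/(2λ)^(j+1).
State is unnormalized: ∫|R|² dx = 0.015810, and ∫R*·(−ħ² R'') dx = 0.099602, so ⟨p²⟩ = 0.099602 / 0.015810.
⟨p²⟩ = 6.3001.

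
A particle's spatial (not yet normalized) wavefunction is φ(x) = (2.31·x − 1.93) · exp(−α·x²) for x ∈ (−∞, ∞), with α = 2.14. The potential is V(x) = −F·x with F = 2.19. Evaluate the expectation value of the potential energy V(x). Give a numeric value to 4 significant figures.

⟨V⟩ = ∫ V(x)·|φ|² dx / ∫|φ|² dx.
Expand each integrand as polynomial × e^(−2αx²) and use ∫x^(2j)·e^(−2αx²) dx = (2j−1)!!/(4α)^j · √(π/(2α)), odd powers → 0; here √(π/(2α)) = 0.85675.
State is unnormalized: ∫|φ|² dx = 3.7254, and ∫φ*·V(x)·φ dx = 1.9544, so ⟨V⟩ = 1.9544 / 3.7254.
⟨V⟩ = 0.52463.

0.5246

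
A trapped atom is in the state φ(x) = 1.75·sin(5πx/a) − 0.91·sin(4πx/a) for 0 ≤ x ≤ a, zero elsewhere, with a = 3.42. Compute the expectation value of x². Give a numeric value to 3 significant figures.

⟨x²⟩ = ∫ x²·|φ|² dx / ∫|φ|² dx (integrals over the domain).
On 0 ≤ x ≤ a (j ≠ l): ∫sin²(jπx/a) dx = a/2, ∫sin(jπx/a)·sin(lπx/a) dx = 0; diagonal moments ∫x·sin²(jπx/a) dx = a²/4, ∫x²·sin²(jπx/a) dx = a³·(1/6 − 1/(4j²π²)); cross terms ∫x·sin(jπx/a)·sin(lπx/a) dx = 0 for j + l even and −4jla²/(π²(j² − l²)²) for j + l odd, ∫x²·sin(jπx/a)·sin(lπx/a) dx = (−1)^(j+l)·4jla³/(π²(j² − l²)²); higher powers the same way via product-to-sum and parts.
State is unnormalized: ∫|φ|² dx = 6.6529, and ∫φ*·x²·φ dx = 38.511, so ⟨x²⟩ = 38.511 / 6.6529.
⟨x²⟩ = 5.7886.

5.79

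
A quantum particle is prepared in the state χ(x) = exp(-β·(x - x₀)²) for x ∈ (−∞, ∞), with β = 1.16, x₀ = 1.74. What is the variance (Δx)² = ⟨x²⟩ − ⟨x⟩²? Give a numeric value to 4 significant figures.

Compute ⟨x⟩ and ⟨x²⟩ separately, then (Δx)² = ⟨x²⟩ − ⟨x⟩².
Gaussian moments (u = x − x₀): ∫u^(2j)·e^(−2βu²) du = (2j−1)!!/(4β)^j · √(π/(2β)), odd powers integrate to 0; here √(π/(2β)) = 1.1637.
Normalization: ∫|χ|² dx = 1.1637.
⟨x⟩ = 1.7400 and ⟨x²⟩ = 3.2431.
(Δx)² = 3.2431 − (1.7400)² = 0.21552.

0.2155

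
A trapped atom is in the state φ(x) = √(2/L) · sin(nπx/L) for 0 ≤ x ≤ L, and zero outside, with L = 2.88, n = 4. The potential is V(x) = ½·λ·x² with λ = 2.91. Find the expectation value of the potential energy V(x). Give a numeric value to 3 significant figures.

⟨V⟩ = ∫ V(x)·|φ|² dx.
With sin²θ = (1 − cos2θ)/2 on 0 ≤ x ≤ L: ∫sin²(nπx/L) dx = L/2, ∫x·sin²(nπx/L) dx = L²/4, ∫x²·sin²(nπx/L) dx = L³·(1/6 − 1/(4n²π²)); higher powers xᵏ the same way, integrating xᵏ·cos(2nπx/L) by parts.
⟨V⟩ = 3.9846.

3.98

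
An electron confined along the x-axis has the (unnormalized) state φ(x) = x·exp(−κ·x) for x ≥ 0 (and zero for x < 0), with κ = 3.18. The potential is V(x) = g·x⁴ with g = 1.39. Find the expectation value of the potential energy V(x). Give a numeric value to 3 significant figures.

⟨V⟩ = ∫ V(x)·|φ|² dx / ∫|φ|² dx.
Every integrand reduces to terms xʲ·e^(−2κx) on [0, ∞); use ∫₀^∞ xʲ·e^(−2κx) dx = j!/(2κ)^(j+1).
State is unnormalized: ∫|φ|² dx = 0.0077743, and ∫φ*·V(x)·φ dx = 0.0023776, so ⟨V⟩ = 0.0023776 / 0.0077743.
⟨V⟩ = 0.30584.

0.306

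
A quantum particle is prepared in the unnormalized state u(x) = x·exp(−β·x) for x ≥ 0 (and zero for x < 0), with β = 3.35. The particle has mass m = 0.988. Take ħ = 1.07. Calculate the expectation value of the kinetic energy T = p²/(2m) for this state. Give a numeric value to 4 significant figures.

6.502

T = −(ħ²/2m) d²/dx², so ⟨T⟩ = −(ħ²/2m) ∫ u*·u'' dx / ∫|u|² dx; with m = 0.988.
Differentiate x·exp(−β·x) with the product rule; every integrand then reduces to terms xʲ·e^(−2βx) on [0, ∞), with ∫₀^∞ xʲ·e^(−2βx) dx = j!/(2β)^(j+1).
State is unnormalized: ∫|u|² dx = 0.0066498, and ∫u*·(−ħ²/2m · u'') dx = 0.043239, so ⟨T⟩ = 0.043239 / 0.0066498.
⟨T⟩ = 6.5023.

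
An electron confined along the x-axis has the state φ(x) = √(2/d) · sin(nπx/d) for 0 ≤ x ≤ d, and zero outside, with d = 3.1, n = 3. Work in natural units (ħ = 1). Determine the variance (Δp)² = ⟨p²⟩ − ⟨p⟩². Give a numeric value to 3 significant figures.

9.24

Compute ⟨p⟩ and ⟨p²⟩ separately; (Δp)² = ⟨p²⟩ − ⟨p⟩².
d/dx sin(nπx/d) = (nπ/d)·cos(nπx/d) and d²/dx² sin(nπx/d) = −(nπ/d)²·sin(nπx/d); on 0 ≤ x ≤ d, ∫sin²(nπx/d) dx = d/2 and ∫sin(nπx/d)·cos(nπx/d) dx = 0.
⟨p⟩ = 0.0000 and ⟨p²⟩ = 9.2431.
(Δp)² = 9.2431 − (0.0000)² = 9.2431.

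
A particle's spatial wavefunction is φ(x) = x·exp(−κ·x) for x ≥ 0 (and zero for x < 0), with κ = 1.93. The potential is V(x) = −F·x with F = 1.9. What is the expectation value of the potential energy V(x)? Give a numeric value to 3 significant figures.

⟨V⟩ = ∫ V(x)·|φ|² dx / ∫|φ|² dx.
Every integrand reduces to terms xʲ·e^(−2κx) on [0, ∞); use ∫₀^∞ xʲ·e^(−2κx) dx = j!/(2κ)^(j+1).
State is unnormalized: ∫|φ|² dx = 0.034775, and ∫φ*·V(x)·φ dx = -0.051352, so ⟨V⟩ = -0.051352 / 0.034775.
⟨V⟩ = -1.4767.

-1.48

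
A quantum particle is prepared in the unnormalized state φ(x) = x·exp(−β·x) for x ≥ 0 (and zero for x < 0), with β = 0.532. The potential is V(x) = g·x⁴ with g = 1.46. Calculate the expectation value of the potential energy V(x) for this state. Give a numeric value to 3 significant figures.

410.

⟨V⟩ = ∫ V(x)·|φ|² dx / ∫|φ|² dx.
Every integrand reduces to terms xʲ·e^(−2βx) on [0, ∞); use ∫₀^∞ xʲ·e^(−2βx) dx = j!/(2β)^(j+1).
State is unnormalized: ∫|φ|² dx = 1.6604, and ∫φ*·V(x)·φ dx = 680.92, so ⟨V⟩ = 680.92 / 1.6604.
⟨V⟩ = 410.10.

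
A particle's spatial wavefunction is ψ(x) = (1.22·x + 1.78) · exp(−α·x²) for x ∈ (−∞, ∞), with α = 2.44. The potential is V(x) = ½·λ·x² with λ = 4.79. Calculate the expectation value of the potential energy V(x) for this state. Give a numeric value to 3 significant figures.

⟨V⟩ = ∫ V(x)·|ψ|² dx / ∫|ψ|² dx.
Expand each integrand as polynomial × e^(−2αx²) and use ∫x^(2j)·e^(−2αx²) dx = (2j−1)!!/(4α)^j · √(π/(2α)), odd powers → 0; here √(π/(2α)) = 0.80235.
State is unnormalized: ∫|ψ|² dx = 2.6645, and ∫ψ*·V(x)·ψ dx = 0.71390, so ⟨V⟩ = 0.71390 / 2.6645.
⟨V⟩ = 0.26793.

0.268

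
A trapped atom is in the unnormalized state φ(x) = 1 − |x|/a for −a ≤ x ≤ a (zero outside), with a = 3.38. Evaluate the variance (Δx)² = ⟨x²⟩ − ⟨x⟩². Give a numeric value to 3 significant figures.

1.14

Compute ⟨x⟩ and ⟨x²⟩ separately, then (Δx)² = ⟨x²⟩ − ⟨x⟩².
φ is even, so ∫ over [−a, a] = 2∫₀ᵃ with φ = 1 − x/a there: ∫₀ᵃ (1 − x/a)² dx = a/3, ∫₀ᵃ x²(1 − x/a)² dx = a³/30, ∫₀ᵃ x⁴(1 − x/a)² dx = a⁵/105.
Normalization: ∫|φ|² dx = 2.2533.
⟨x⟩ = 0.0000 and ⟨x²⟩ = 1.1424.
(Δx)² = 1.1424 − (0.0000)² = 1.1424.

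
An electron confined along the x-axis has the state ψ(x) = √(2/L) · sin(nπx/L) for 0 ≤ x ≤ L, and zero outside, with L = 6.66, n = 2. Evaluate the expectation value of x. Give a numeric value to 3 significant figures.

3.33

⟨x⟩ = ∫ x·|ψ|² dx (integrals over the domain).
With sin²θ = (1 − cos2θ)/2 on 0 ≤ x ≤ L: ∫sin²(nπx/L) dx = L/2, ∫x·sin²(nπx/L) dx = L²/4, ∫x²·sin²(nπx/L) dx = L³·(1/6 − 1/(4n²π²)); higher powers xᵏ the same way, integrating xᵏ·cos(2nπx/L) by parts.
⟨x⟩ = 3.3300.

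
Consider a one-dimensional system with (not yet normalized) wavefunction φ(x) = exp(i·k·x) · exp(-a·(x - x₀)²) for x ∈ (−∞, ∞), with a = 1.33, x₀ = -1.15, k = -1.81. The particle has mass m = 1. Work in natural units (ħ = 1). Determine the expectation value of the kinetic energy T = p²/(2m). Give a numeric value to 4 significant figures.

T = −(ħ²/2m) d²/dx², so ⟨T⟩ = −(ħ²/2m) ∫ φ*·φ'' dx / ∫|φ|² dx; with m = 1.
Gaussian moments (u = x − x₀): ∫u^(2j)·e^(−2au²) du = (2j−1)!!/(4a)^j · √(π/(2a)), odd powers integrate to 0; here √(π/(2a)) = 1.0868. Derivatives: φ′ = (ik − 2au)·φ, φ″ = ((ik − 2au)² − 2a)·φ; the odd-in-u pieces drop out.
State is unnormalized: ∫|φ|² dx = 1.0868, and ∫φ*·(−ħ²/2m · φ'') dx = 2.5029, so ⟨T⟩ = 2.5029 / 1.0868.
⟨T⟩ = 2.3031.

2.303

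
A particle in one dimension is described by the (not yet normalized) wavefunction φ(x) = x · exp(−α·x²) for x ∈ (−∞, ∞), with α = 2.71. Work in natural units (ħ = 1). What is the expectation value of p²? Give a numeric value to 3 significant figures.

8.13

p² φ = −ħ² d²φ/dx²; ⟨p²⟩ = −ħ² ∫ φ*·φ'' dx / ∫|φ|² dx.
Expand each integrand as polynomial × e^(−2αx²) and use ∫x^(2j)·e^(−2αx²) dx = (2j−1)!!/(4α)^j · √(π/(2α)), odd powers → 0; here √(π/(2α)) = 0.76133. Differentiate with the product rule, d/dx e^(−αx²) = −2αx·e^(−αx²).
State is unnormalized: ∫|φ|² dx = 0.070234, and ∫φ*·(−ħ² φ'') dx = 0.57100, so ⟨p²⟩ = 0.57100 / 0.070234.
⟨p²⟩ = 8.1300.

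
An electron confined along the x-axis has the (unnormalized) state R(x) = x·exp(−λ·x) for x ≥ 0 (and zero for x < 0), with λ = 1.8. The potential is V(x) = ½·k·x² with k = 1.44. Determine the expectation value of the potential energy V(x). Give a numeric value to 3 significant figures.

0.667

⟨V⟩ = ∫ V(x)·|R|² dx / ∫|R|² dx.
Every integrand reduces to terms xʲ·e^(−2λx) on [0, ∞); use ∫₀^∞ xʲ·e^(−2λx) dx = j!/(2λ)^(j+1).
State is unnormalized: ∫|R|² dx = 0.042867, and ∫R*·V(x)·R dx = 0.028578, so ⟨V⟩ = 0.028578 / 0.042867.
⟨V⟩ = 0.66667.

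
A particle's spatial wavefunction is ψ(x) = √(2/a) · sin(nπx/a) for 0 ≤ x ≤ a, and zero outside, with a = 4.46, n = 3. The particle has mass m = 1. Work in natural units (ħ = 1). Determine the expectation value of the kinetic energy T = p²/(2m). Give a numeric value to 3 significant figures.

T = −(ħ²/2m) d²/dx², so ⟨T⟩ = −(ħ²/2m) ∫ ψ*·ψ'' dx; with m = 1.
d/dx sin(nπx/a) = (nπ/a)·cos(nπx/a) and d²/dx² sin(nπx/a) = −(nπ/a)²·sin(nπx/a); on 0 ≤ x ≤ a, ∫sin²(nπx/a) dx = a/2 and ∫sin(nπx/a)·cos(nπx/a) dx = 0.
⟨T⟩ = 2.2328.

2.23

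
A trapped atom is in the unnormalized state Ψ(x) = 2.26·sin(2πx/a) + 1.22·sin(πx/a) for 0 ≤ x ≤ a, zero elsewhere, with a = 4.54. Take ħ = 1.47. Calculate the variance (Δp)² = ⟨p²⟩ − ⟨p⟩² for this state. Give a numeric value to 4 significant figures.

3.438

Compute ⟨p⟩ and ⟨p²⟩ separately; (Δp)² = ⟨p²⟩ − ⟨p⟩².
d²/dx² sin(jπx/a) = −(jπ/a)²·sin(jπx/a); on 0 ≤ x ≤ a, ∫sin²(jπx/a) dx = a/2 and ∫sin(jπx/a)·sin(lπx/a) dx = 0 for j ≠ l, so only diagonal terms survive in ∫|Ψ|² and ∫Ψ·Ψ″; ∫Ψ·Ψ′ dx = [Ψ²/2] between the walls = 0.
Normalization: ∫|Ψ|² dx = 14.973.
⟨p⟩ = 0.0000 and ⟨p²⟩ = 3.4384.
(Δp)² = 3.4384 − (0.0000)² = 3.4384.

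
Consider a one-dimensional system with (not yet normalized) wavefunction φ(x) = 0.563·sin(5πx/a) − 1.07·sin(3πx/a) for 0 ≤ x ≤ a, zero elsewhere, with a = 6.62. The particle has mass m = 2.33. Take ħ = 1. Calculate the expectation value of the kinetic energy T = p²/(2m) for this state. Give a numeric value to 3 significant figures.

T = −(ħ²/2m) d²/dx², so ⟨T⟩ = −(ħ²/2m) ∫ φ*·φ'' dx / ∫|φ|² dx; with m = 2.33.
d²/dx² sin(jπx/a) = −(jπ/a)²·sin(jπx/a); on 0 ≤ x ≤ a, ∫sin²(jπx/a) dx = a/2 and ∫sin(jπx/a)·sin(lπx/a) dx = 0 for j ≠ l, so only diagonal terms survive in ∫|φ|² and ∫φ·φ″; ∫φ·φ′ dx = [φ²/2] between the walls = 0.
State is unnormalized: ∫|φ|² dx = 4.8388, and ∫φ*·(−ħ²/2m · φ'') dx = 2.9159, so ⟨T⟩ = 2.9159 / 4.8388.
⟨T⟩ = 0.60261.

0.603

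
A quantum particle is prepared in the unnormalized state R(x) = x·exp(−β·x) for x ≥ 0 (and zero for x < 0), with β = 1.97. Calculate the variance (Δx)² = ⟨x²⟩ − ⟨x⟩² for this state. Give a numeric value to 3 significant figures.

Compute ⟨x⟩ and ⟨x²⟩ separately, then (Δx)² = ⟨x²⟩ − ⟨x⟩².
Every integrand reduces to terms xʲ·e^(−2βx) on [0, ∞); use ∫₀^∞ xʲ·e^(−2βx) dx = j!/(2β)^(j+1).
Normalization: ∫|R|² dx = 0.032700.
⟨x⟩ = 0.76142 and ⟨x²⟩ = 0.77302.
(Δx)² = 0.77302 − (0.76142)² = 0.19325.

0.193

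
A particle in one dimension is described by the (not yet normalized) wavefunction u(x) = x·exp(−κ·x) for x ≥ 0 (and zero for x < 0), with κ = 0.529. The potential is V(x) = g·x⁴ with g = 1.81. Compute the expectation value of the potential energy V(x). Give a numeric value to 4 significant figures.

520.0

⟨V⟩ = ∫ V(x)·|u|² dx / ∫|u|² dx.
Every integrand reduces to terms xʲ·e^(−2κx) on [0, ∞); use ∫₀^∞ xʲ·e^(−2κx) dx = j!/(2κ)^(j+1).
State is unnormalized: ∫|u|² dx = 1.6888, and ∫u*·V(x)·u dx = 878.24, so ⟨V⟩ = 878.24 / 1.6888.
⟨V⟩ = 520.04.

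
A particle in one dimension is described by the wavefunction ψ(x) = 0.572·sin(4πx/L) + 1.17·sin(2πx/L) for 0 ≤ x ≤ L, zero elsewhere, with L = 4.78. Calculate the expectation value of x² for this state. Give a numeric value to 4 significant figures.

8.181

⟨x²⟩ = ∫ x²·|ψ|² dx / ∫|ψ|² dx (integrals over the domain).
On 0 ≤ x ≤ L (j ≠ l): ∫sin²(jπx/L) dx = L/2, ∫sin(jπx/L)·sin(lπx/L) dx = 0; diagonal moments ∫x·sin²(jπx/L) dx = L²/4, ∫x²·sin²(jπx/L) dx = L³·(1/6 − 1/(4j²π²)); cross terms ∫x·sin(jπx/L)·sin(lπx/L) dx = 0 for j + l even and −4jlL²/(π²(j² − l²)²) for j + l odd, ∫x²·sin(jπx/L)·sin(lπx/L) dx = (−1)^(j+l)·4jlL³/(π²(j² − l²)²); higher powers the same way via product-to-sum and parts.
State is unnormalized: ∫|ψ|² dx = 4.0536, and ∫ψ*·x²·ψ dx = 33.161, so ⟨x²⟩ = 33.161 / 4.0536.
⟨x²⟩ = 8.1806.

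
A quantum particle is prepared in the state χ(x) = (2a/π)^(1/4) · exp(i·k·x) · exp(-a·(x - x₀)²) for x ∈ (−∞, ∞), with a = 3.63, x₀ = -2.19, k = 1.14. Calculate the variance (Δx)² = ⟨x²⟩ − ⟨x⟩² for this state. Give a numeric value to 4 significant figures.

0.06887

Compute ⟨x⟩ and ⟨x²⟩ separately, then (Δx)² = ⟨x²⟩ − ⟨x⟩².
Gaussian moments (u = x − x₀): ∫u^(2j)·e^(−2au²) du = (2j−1)!!/(4a)^j · √(π/(2a)), odd powers integrate to 0; here √(π/(2a)) = 0.65782.
⟨x⟩ = -2.1900 and ⟨x²⟩ = 4.8650.
(Δx)² = 4.8650 − (-2.1900)² = 0.068871.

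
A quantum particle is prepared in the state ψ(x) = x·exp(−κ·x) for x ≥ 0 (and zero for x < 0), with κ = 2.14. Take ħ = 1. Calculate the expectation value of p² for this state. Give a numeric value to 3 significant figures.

4.58

p² ψ = −ħ² d²ψ/dx²; ⟨p²⟩ = −ħ² ∫ ψ*·ψ'' dx / ∫|ψ|² dx.
Differentiate x·exp(−κ·x) with the product rule; every integrand then reduces to terms xʲ·e^(−2κx) on [0, ∞), with ∫₀^∞ xʲ·e^(−2κx) dx = j!/(2κ)^(j+1).
State is unnormalized: ∫|ψ|² dx = 0.025509, and ∫ψ*·(−ħ² ψ'') dx = 0.11682, so ⟨p²⟩ = 0.11682 / 0.025509.
⟨p²⟩ = 4.5796.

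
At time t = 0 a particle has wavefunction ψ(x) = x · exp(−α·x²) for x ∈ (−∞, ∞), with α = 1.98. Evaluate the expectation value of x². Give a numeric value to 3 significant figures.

⟨x²⟩ = ∫ x²·|ψ|² dx / ∫|ψ|² dx (integrals over the domain).
Expand each integrand as polynomial × e^(−2αx²) and use ∫x^(2j)·e^(−2αx²) dx = (2j−1)!!/(4α)^j · √(π/(2α)), odd powers → 0; here √(π/(2α)) = 0.89069.
State is unnormalized: ∫|ψ|² dx = 0.11246, and ∫ψ*·x²·ψ dx = 0.042599, so ⟨x²⟩ = 0.042599 / 0.11246.
⟨x²⟩ = 0.37879.

0.379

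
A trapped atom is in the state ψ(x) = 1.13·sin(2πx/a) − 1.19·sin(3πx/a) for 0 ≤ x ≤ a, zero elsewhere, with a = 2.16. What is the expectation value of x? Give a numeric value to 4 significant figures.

1.500

⟨x⟩ = ∫ x·|ψ|² dx / ∫|ψ|² dx (integrals over the domain).
On 0 ≤ x ≤ a (j ≠ l): ∫sin²(jπx/a) dx = a/2, ∫sin(jπx/a)·sin(lπx/a) dx = 0; diagonal moments ∫x·sin²(jπx/a) dx = a²/4, ∫x²·sin²(jπx/a) dx = a³·(1/6 − 1/(4j²π²)); cross terms ∫x·sin(jπx/a)·sin(lπx/a) dx = 0 for j + l even and −4jla²/(π²(j² − l²)²) for j + l odd, ∫x²·sin(jπx/a)·sin(lπx/a) dx = (−1)^(j+l)·4jla³/(π²(j² − l²)²); higher powers the same way via product-to-sum and parts.
State is unnormalized: ∫|ψ|² dx = 2.9084, and ∫ψ*·x·ψ dx = 4.3616, so ⟨x⟩ = 4.3616 / 2.9084.
⟨x⟩ = 1.4996.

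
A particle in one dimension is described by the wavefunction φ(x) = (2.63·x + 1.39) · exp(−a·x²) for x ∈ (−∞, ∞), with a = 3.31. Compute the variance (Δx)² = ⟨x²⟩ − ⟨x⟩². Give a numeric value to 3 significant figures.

0.0571

Compute ⟨x⟩ and ⟨x²⟩ separately, then (Δx)² = ⟨x²⟩ − ⟨x⟩².
Expand each integrand as polynomial × e^(−2ax²) and use ∫x^(2j)·e^(−2ax²) dx = (2j−1)!!/(4a)^j · √(π/(2a)), odd powers → 0; here √(π/(2a)) = 0.68888.
Normalization: ∫|φ|² dx = 1.6909.
⟨x⟩ = 0.22498 and ⟨x²⟩ = 0.10768.
(Δx)² = 0.10768 − (0.22498)² = 0.057064.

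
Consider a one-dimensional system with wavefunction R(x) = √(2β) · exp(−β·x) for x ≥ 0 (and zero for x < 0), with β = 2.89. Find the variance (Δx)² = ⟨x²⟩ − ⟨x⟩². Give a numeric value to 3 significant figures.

0.0299

Compute ⟨x⟩ and ⟨x²⟩ separately, then (Δx)² = ⟨x²⟩ − ⟨x⟩².
Every integrand reduces to terms xʲ·e^(−2βx) on [0, ∞); use ∫₀^∞ xʲ·e^(−2βx) dx = j!/(2β)^(j+1).
⟨x⟩ = 0.17301 and ⟨x²⟩ = 0.059865.
(Δx)² = 0.059865 − (0.17301)² = 0.029933.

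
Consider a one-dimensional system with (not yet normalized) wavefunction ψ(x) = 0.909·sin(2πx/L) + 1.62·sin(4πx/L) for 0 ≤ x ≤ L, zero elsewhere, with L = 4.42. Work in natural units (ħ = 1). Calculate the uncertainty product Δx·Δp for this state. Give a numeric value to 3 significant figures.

Δx = √(⟨x²⟩−⟨x⟩²), Δp = √(⟨p²⟩−⟨p⟩²).
On 0 ≤ x ≤ L (j ≠ l): ∫sin²(jπx/L) dx = L/2, ∫sin(jπx/L)·sin(lπx/L) dx = 0; diagonal moments ∫x·sin²(jπx/L) dx = L²/4, ∫x²·sin²(jπx/L) dx = L³·(1/6 − 1/(4j²π²)); cross terms ∫x·sin(jπx/L)·sin(lπx/L) dx = 0 for j + l even and −4jlL²/(π²(j² − l²)²) for j + l odd, ∫x²·sin(jπx/L)·sin(lπx/L) dx = (−1)^(j+l)·4jlL³/(π²(j² − l²)²); higher powers the same way via product-to-sum and parts. d²/dx² sin(jπx/L) = −(jπ/L)²·sin(jπx/L); on 0 ≤ x ≤ L, ∫sin²(jπx/L) dx = L/2 and ∫sin(jπx/L)·sin(lπx/L) dx = 0 for j ≠ l, so only diagonal terms survive in ∫|ψ|² and ∫ψ·ψ″; ∫ψ·ψ′ dx = [ψ²/2] between the walls = 0.
Normalization: ∫|ψ|² dx = 7.6260.
⟨x⟩ = 2.2100, ⟨x²⟩ = 7.1567 ⇒ Δx = 1.5075.
⟨p⟩ = 0.0000, ⟨p²⟩ = 6.6314 ⇒ Δp = 2.5752.
Δx·Δp = 3.8821.

3.88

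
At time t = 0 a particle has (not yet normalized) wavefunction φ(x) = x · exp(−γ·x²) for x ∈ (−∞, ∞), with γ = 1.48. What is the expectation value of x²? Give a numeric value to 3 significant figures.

⟨x²⟩ = ∫ x²·|φ|² dx / ∫|φ|² dx (integrals over the domain).
Expand each integrand as polynomial × e^(−2γx²) and use ∫x^(2j)·e^(−2γx²) dx = (2j−1)!!/(4γ)^j · √(π/(2γ)), odd powers → 0; here √(π/(2γ)) = 1.0302.
State is unnormalized: ∫|φ|² dx = 0.17402, and ∫φ*·x²·φ dx = 0.088187, so ⟨x²⟩ = 0.088187 / 0.17402.
⟨x²⟩ = 0.50676.

0.507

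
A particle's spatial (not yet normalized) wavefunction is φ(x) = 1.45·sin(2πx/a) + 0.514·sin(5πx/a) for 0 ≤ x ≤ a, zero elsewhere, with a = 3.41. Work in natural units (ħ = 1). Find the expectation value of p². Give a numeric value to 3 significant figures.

5.38

p² φ = −ħ² d²φ/dx²; ⟨p²⟩ = −ħ² ∫ φ*·φ'' dx / ∫|φ|² dx.
d²/dx² sin(jπx/a) = −(jπ/a)²·sin(jπx/a); on 0 ≤ x ≤ a, ∫sin²(jπx/a) dx = a/2 and ∫sin(jπx/a)·sin(lπx/a) dx = 0 for j ≠ l, so only diagonal terms survive in ∫|φ|² and ∫φ·φ″; ∫φ·φ′ dx = [φ²/2] between the walls = 0.
State is unnormalized: ∫|φ|² dx = 4.0352, and ∫φ*·(−ħ² φ'') dx = 21.729, so ⟨p²⟩ = 21.729 / 4.0352.
⟨p²⟩ = 5.3848.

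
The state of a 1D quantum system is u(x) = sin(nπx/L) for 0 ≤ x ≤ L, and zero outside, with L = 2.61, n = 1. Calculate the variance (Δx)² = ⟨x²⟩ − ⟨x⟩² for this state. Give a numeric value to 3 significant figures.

Compute ⟨x⟩ and ⟨x²⟩ separately, then (Δx)² = ⟨x²⟩ − ⟨x⟩².
With sin²θ = (1 − cos2θ)/2 on 0 ≤ x ≤ L: ∫sin²(nπx/L) dx = L/2, ∫x·sin²(nπx/L) dx = L²/4, ∫x²·sin²(nπx/L) dx = L³·(1/6 − 1/(4n²π²)); higher powers xᵏ the same way, integrating xᵏ·cos(2nπx/L) by parts.
Normalization: ∫|u|² dx = 1.3050.
⟨x⟩ = 1.3050 and ⟨x²⟩ = 1.9256.
(Δx)² = 1.9256 − (1.3050)² = 0.22257.

0.223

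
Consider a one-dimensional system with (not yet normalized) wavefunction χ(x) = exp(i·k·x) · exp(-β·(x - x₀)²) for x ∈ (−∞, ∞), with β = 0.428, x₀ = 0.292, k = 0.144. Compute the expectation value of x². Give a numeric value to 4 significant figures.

⟨x²⟩ = ∫ x²·|χ|² dx / ∫|χ|² dx (integrals over the domain).
Gaussian moments (u = x − x₀): ∫u^(2j)·e^(−2βu²) du = (2j−1)!!/(4β)^j · √(π/(2β)), odd powers integrate to 0; here √(π/(2β)) = 1.9157.
State is unnormalized: ∫|χ|² dx = 1.9157, and ∫χ*·x²·χ dx = 1.2824, so ⟨x²⟩ = 1.2824 / 1.9157.
⟨x²⟩ = 0.66938.

0.6694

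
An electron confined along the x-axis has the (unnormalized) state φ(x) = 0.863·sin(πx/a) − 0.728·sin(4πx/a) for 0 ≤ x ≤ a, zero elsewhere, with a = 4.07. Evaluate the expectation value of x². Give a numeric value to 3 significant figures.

⟨x²⟩ = ∫ x²·|φ|² dx / ∫|φ|² dx (integrals over the domain).
On 0 ≤ x ≤ a (j ≠ l): ∫sin²(jπx/a) dx = a/2, ∫sin(jπx/a)·sin(lπx/a) dx = 0; diagonal moments ∫x·sin²(jπx/a) dx = a²/4, ∫x²·sin²(jπx/a) dx = a³·(1/6 − 1/(4j²π²)); cross terms ∫x·sin(jπx/a)·sin(lπx/a) dx = 0 for j + l even and −4jla²/(π²(j² − l²)²) for j + l odd, ∫x²·sin(jπx/a)·sin(lπx/a) dx = (−1)^(j+l)·4jla³/(π²(j² − l²)²); higher powers the same way via product-to-sum and parts.
State is unnormalized: ∫|φ|² dx = 2.5941, and ∫φ*·x²·φ dx = 13.606, so ⟨x²⟩ = 13.606 / 2.5941.
⟨x²⟩ = 5.2448.

5.24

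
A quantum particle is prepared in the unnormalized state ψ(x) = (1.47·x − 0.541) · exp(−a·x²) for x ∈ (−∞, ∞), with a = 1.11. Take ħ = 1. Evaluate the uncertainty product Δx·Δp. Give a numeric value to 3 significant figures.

Δx = √(⟨x²⟩−⟨x⟩²), Δp = √(⟨p²⟩−⟨p⟩²).
Expand each integrand as polynomial × e^(−2ax²) and use ∫x^(2j)·e^(−2ax²) dx = (2j−1)!!/(4a)^j · √(π/(2a)), odd powers → 0; here √(π/(2a)) = 1.1896. Differentiate with the product rule, d/dx e^(−ax²) = −2ax·e^(−ax²).
Normalization: ∫|ψ|² dx = 0.92713.
⟨x⟩ = -0.45964, ⟨x²⟩ = 0.50652 ⇒ Δx = 0.54337.
⟨p⟩ = 0.0000, ⟨p²⟩ = 2.4963 ⇒ Δp = 1.5800.
Δx·Δp = 0.85850.

0.859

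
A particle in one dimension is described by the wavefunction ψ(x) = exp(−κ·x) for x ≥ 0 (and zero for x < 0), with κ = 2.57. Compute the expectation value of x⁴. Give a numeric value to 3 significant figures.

⟨x⁴⟩ = ∫ x⁴·|ψ|² dx / ∫|ψ|² dx (integrals over the domain).
Every integrand reduces to terms xʲ·e^(−2κx) on [0, ∞); use ∫₀^∞ xʲ·e^(−2κx) dx = j!/(2κ)^(j+1).
State is unnormalized: ∫|ψ|² dx = 0.19455, and ∫ψ*·x⁴·ψ dx = 0.0066895, so ⟨x⁴⟩ = 0.0066895 / 0.19455.
⟨x⁴⟩ = 0.034384.

0.0344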